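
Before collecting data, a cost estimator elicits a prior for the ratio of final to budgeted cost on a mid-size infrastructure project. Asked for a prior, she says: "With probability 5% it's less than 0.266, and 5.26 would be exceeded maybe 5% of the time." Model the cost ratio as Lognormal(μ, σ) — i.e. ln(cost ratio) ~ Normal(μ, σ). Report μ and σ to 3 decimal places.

μ ≈ 0.168, σ ≈ 0.907

If T ~ Lognormal(μ,σ) then ln T ~ Normal(μ,σ), so the p-quantile of ln T is μ + z_p·σ.
ln(0.266) = -1.324 and ln(5.26) = 1.66; z_{0.05} = -1.645, z_{0.95} = 1.645.
σ = (1.66 − -1.324)/(1.645 − (-1.645)) = 0.907.
μ = -1.324 − (-1.645)·0.907 = 0.168.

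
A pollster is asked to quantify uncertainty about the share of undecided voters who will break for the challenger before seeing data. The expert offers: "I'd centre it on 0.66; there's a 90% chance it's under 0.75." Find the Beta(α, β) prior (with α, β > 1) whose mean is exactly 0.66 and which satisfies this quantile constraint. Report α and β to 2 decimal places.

α ≈ 28.66, β ≈ 14.76

With mean 0.66 fixed, write α = 0.66s, β = 0.34s where s = α+β.
Need P(θ < 0.75) = 0.9 under Beta(0.66s, 0.34s). Normal approximation: (q−m)/√(m(1−m)/s) ≈ z_{0.9} = 1.28, so s ≈ 0.66·0.34·(1.28)²/(0.75−0.66)² = 45.5.
At s = 45.5: P(θ<0.75) ≈ 0.906. Adjusting to match 0.9 gives s ≈ 43.43.
So α = 0.66·43.43 ≈ 28.66, β = 0.34·43.43 ≈ 14.76.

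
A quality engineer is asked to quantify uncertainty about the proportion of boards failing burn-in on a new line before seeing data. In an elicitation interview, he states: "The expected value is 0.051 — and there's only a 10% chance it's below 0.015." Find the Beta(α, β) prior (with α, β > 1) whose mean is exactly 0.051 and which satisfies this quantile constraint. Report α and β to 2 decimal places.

α ≈ 2.16, β ≈ 40.19

With mean 0.051 fixed, write α = 0.051s, β = 0.949s where s = α+β.
Need P(θ < 0.015) = 0.1 under Beta(0.051s, 0.949s). Normal approximation: (q−m)/√(m(1−m)/s) ≈ z_{0.1} = -1.28, so s ≈ 0.051·0.949·(-1.28)²/(0.015−0.051)² = 61.3.
At s = 61.3: P(θ<0.015) ≈ 0.052. Adjusting to match 0.1 gives s ≈ 42.35.
So α = 0.051·42.35 ≈ 2.16, β = 0.949·42.35 ≈ 40.19.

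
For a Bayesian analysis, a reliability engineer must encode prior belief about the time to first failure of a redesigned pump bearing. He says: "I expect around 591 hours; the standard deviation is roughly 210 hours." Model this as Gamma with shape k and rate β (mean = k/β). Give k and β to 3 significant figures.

k ≈ 7.92, β ≈ 0.0134

For Gamma(k, rate β): mean = k/β, variance = k/β², so CV = 1/√k.
CV = SD/mean = 210/591 = 0.3553, hence k = 1/CV² = 7.92.
Then β = k/mean = 7.92/591 = 0.0134.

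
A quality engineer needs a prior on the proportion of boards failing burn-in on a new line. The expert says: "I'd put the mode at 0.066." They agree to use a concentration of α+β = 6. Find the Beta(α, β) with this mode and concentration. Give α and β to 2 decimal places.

α = 1.26, β = 4.74

For α,β > 1 the Beta mode is (α−1)/(α+β−2). With α+β = 6, the mode is (α−1)/4.
Set (α−1)/4 = 0.066 → α = 1 + 0.066·4 = 1.26.
β = 6 − α = 4.74.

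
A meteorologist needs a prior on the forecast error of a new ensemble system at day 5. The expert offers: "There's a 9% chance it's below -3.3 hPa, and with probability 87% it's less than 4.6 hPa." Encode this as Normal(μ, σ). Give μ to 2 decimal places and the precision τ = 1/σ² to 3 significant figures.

μ = 0.99, τ = 0.0975

For Normal(μ,σ), the p-quantile is μ + z_p·σ. Here z_{0.09} = -1.341, z_{0.87} = 1.126.
So -3.3 = μ − 1.341σ and 4.6 = μ + 1.126σ.
Subtracting: σ = (4.6 − -3.3)/(1.126 − (-1.341)) = 3.20.
Then μ = -3.3 − (-1.341)·3.20 = 0.99.
Precision τ = 1/σ² = 1/3.202² = 0.0975.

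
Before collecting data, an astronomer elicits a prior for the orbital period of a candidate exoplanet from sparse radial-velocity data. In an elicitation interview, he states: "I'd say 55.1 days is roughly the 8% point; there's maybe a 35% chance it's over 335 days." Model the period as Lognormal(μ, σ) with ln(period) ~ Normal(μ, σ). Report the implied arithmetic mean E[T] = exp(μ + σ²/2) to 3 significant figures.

E[T] ≈ 378 days

If T ~ Lognormal(μ,σ) then ln T ~ Normal(μ,σ), so the p-quantile of ln T is μ + z_p·σ.
ln(55.1) = 4.009 and ln(335) = 5.814; z_{0.08} = -1.405, z_{0.65} = 0.3853.
σ = (5.814 − 4.009)/(0.3853 − (-1.405)) = 1.008.
μ = 4.009 − (-1.405)·1.008 = 5.426.
E[T] = exp(μ + σ²/2) = exp(5.426 + 0.5082) = 378 days.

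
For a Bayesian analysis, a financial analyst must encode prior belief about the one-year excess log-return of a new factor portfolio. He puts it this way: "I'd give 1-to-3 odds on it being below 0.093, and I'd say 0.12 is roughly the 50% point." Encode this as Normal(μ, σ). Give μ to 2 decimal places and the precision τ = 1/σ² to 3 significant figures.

μ = 0.12, τ = 624

For Normal(μ,σ), the p-quantile is μ + z_p·σ. Here z_{0.25} = -0.6745, z_{0.5} = 0.
So 0.093 = μ − 0.6745σ and 0.12 = μ + 0σ.
Subtracting: σ = (0.12 − 0.093)/(0 − (-0.6745)) = 0.04.
Then μ = 0.093 − (-0.6745)·0.04 = 0.12.
Precision τ = 1/σ² = 1/0.04003² = 624.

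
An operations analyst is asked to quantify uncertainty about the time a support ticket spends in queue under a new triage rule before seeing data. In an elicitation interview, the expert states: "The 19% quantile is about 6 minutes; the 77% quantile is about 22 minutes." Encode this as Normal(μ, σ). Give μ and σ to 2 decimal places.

μ = 14.69, σ = 9.90

For Normal(μ,σ), the p-quantile is μ + z_p·σ. Here z_{0.19} = -0.8779, z_{0.77} = 0.7388.
So 6 = μ − 0.8779σ and 22 = μ + 0.7388σ.
Subtracting: σ = (22 − 6)/(0.7388 − (-0.8779)) = 9.90.
Then μ = 6 − (-0.8779)·9.90 = 14.69.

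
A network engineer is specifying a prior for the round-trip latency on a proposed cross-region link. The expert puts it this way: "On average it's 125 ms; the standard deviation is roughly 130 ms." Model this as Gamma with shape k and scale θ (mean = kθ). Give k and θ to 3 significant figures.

For Gamma(k, scale θ): mean = kθ, variance = kθ², so CV = 1/√k.
CV = SD/mean = 130/125 = 1.04, hence k = 1/CV² = 0.925.
Then θ = mean/k = 125/0.925 = 135.

k ≈ 0.925, θ ≈ 135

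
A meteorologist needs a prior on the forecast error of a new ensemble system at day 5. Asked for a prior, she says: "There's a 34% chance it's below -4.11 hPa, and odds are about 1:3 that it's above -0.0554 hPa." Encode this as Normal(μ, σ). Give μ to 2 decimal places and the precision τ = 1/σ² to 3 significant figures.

For Normal(μ,σ), the p-quantile is μ + z_p·σ. Here z_{0.34} = -0.4125, z_{0.75} = 0.6745.
So -4.11 = μ − 0.4125σ and -0.0554 = μ + 0.6745σ.
Subtracting: σ = (-0.0554 − -4.11)/(0.6745 − (-0.4125)) = 3.73.
Then μ = -4.11 − (-0.4125)·3.73 = -2.57.
Precision τ = 1/σ² = 1/3.73² = 0.0719.

μ = -2.57, τ = 0.0719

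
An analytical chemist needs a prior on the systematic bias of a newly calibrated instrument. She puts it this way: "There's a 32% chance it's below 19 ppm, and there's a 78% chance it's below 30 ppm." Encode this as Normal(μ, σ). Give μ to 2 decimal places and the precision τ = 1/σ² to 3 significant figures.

For Normal(μ,σ), the p-quantile is μ + z_p·σ. Here z_{0.32} = -0.4677, z_{0.78} = 0.7722.
So 19 = μ − 0.4677σ and 30 = μ + 0.7722σ.
Subtracting: σ = (30 − 19)/(0.7722 − (-0.4677)) = 8.87.
Then μ = 19 − (-0.4677)·8.87 = 23.15.
Precision τ = 1/σ² = 1/8.872² = 0.0127.

μ = 23.15, τ = 0.0127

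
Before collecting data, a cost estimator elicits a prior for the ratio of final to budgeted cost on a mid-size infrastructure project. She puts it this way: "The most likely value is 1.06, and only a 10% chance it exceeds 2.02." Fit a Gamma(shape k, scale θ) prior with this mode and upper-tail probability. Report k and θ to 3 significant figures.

Gamma(k,θ) with k>1 has mode (k−1)θ, so θ = 1.06/(k−1).
Need P(X < 2.02) = 0.9 with θ tied to k this way. Start at k = 2, θ = 1.06: P(X<2.02) ≈ 0.568.
Too low — raise k to concentrate. Iterating converges to k ≈ 5.6.
Then θ = 1.06/(5.6−1) ≈ 0.23.

k ≈ 5.6, θ ≈ 0.23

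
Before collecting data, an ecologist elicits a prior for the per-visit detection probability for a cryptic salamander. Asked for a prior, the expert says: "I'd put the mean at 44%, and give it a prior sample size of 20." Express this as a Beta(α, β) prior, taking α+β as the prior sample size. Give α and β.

Under the effective-sample-size interpretation, Beta(α, β) has prior mean α/(α+β) and prior sample size α+β.
So α+β = 20 and α/(α+β) = 0.44, giving α = 0.44·20 = 8.8 and β = 20 − 8.8 = 11.2.

α = 8.8, β = 11.2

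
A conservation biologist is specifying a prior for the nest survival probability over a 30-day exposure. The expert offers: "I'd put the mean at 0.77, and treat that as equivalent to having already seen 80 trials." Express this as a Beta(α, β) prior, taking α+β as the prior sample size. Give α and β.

α = 61.6, β = 18.4

Under the effective-sample-size interpretation, Beta(α, β) has prior mean α/(α+β) and prior sample size α+β.
So α+β = 80 and α/(α+β) = 0.77, giving α = 0.77·80 = 61.6 and β = 80 − 61.6 = 18.4.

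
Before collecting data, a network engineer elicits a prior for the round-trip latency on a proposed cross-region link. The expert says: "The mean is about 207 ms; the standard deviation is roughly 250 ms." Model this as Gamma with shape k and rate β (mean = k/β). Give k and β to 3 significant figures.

k ≈ 0.686, β ≈ 0.00331

For Gamma(k, rate β): mean = k/β, variance = k/β², so CV = 1/√k.
CV = SD/mean = 250/207 = 1.208, hence k = 1/CV² = 0.686.
Then β = k/mean = 0.686/207 = 0.00331.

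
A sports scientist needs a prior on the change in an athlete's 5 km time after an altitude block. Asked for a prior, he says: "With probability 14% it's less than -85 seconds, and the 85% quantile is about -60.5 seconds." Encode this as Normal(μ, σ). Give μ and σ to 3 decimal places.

The p-quantile of Normal(μ,σ) is μ + z_p·σ, with z_{0.14} = -1.08 and z_{0.85} = 1.036.
Eliminate σ: μ = (z₂·x₁ − z₁·x₂)/(z₂ − z₁) = (1.036·-85 − (-1.08)·-60.5)/2.117 = -72.496.
Then σ = (x₂ − x₁)/(z₂ − z₁) = (-60.5 − -85)/2.117 = 11.574.

μ = -72.496, σ = 11.574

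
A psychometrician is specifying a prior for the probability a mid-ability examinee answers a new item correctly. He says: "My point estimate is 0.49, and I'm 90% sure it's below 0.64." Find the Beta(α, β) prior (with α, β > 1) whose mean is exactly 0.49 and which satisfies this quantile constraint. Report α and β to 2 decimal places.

α ≈ 8.80, β ≈ 9.16

With mean 0.49 fixed, write α = 0.49s, β = 0.51s where s = α+β.
Need P(θ < 0.64) = 0.9 under Beta(0.49s, 0.51s). Normal approximation: (q−m)/√(m(1−m)/s) ≈ z_{0.9} = 1.28, so s ≈ 0.49·0.51·(1.28)²/(0.64−0.49)² = 18.2.
At s = 18.2: P(θ<0.64) ≈ 0.902. Adjusting to match 0.9 gives s ≈ 17.96.
So α = 0.49·17.96 ≈ 8.80, β = 0.51·17.96 ≈ 9.16.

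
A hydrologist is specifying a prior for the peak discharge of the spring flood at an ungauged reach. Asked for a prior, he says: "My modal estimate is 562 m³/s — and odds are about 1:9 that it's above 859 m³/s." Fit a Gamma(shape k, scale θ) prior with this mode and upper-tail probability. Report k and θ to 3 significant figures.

k ≈ 11.4, θ ≈ 54.2

Gamma(k,θ) with k>1 has mode (k−1)θ, so θ = 562/(k−1).
Need P(X < 859) = 0.9 with θ tied to k this way. Start at k = 2, θ = 562: P(X<859) ≈ 0.452.
Too low — raise k to concentrate. Iterating converges to k ≈ 11.4.
Then θ = 562/(11.4−1) ≈ 54.2.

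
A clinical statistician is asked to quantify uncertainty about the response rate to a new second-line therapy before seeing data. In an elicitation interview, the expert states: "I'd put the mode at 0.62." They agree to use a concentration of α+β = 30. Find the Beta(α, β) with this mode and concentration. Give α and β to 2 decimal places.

α = 18.36, β = 11.64

For α,β > 1 the Beta mode is (α−1)/(α+β−2). With α+β = 30, the mode is (α−1)/28.
Set (α−1)/28 = 0.62 → α = 1 + 0.62·28 = 18.36.
β = 30 − α = 11.64.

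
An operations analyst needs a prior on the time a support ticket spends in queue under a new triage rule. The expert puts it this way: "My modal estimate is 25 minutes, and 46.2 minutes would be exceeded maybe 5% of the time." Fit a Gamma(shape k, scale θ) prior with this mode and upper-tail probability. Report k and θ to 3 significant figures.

k ≈ 8.38, θ ≈ 3.39

Gamma(k,θ) with k>1 has mode (k−1)θ, so θ = 25/(k−1).
Need P(X < 46.2) = 0.95 with θ tied to k this way. Start at k = 2, θ = 25: P(X<46.2) ≈ 0.551.
Too low — raise k to concentrate. Iterating converges to k ≈ 8.38.
Then θ = 25/(8.38−1) ≈ 3.39.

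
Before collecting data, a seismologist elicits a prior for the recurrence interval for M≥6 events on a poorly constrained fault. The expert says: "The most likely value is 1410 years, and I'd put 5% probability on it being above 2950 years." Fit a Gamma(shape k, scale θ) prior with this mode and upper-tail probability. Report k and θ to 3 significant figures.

Gamma(k,θ) with k>1 has mode (k−1)θ, so θ = 1410/(k−1).
Need P(X < 2950) = 0.95 with θ tied to k this way. Start at k = 2, θ = 1410: P(X<2950) ≈ 0.618.
Too low — raise k to concentrate. Iterating converges to k ≈ 6.07.
Then θ = 1410/(6.07−1) ≈ 278.

k ≈ 6.07, θ ≈ 278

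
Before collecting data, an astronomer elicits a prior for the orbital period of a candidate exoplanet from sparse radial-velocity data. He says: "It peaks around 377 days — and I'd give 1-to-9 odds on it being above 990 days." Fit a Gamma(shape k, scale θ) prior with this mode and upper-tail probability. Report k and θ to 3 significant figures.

k ≈ 3.06, θ ≈ 183

Gamma(k,θ) with k>1 has mode (k−1)θ, so θ = 377/(k−1).
Need P(X < 990) = 0.9 with θ tied to k this way. Start at k = 2, θ = 377: P(X<990) ≈ 0.738.
Too low — raise k to concentrate. Iterating converges to k ≈ 3.06.
Then θ = 377/(3.06−1) ≈ 183.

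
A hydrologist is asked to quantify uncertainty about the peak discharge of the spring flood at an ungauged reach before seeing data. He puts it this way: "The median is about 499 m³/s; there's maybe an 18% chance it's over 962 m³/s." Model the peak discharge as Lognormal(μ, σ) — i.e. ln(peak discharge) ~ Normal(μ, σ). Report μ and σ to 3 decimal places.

If T ~ Lognormal(μ,σ) then ln T ~ Normal(μ,σ), so the p-quantile of ln T is μ + z_p·σ.
ln(499) = 6.213 and ln(962) = 6.869; z_{0.5} = 0, z_{0.82} = 0.9154.
σ = (6.869 − 6.213)/(0.9154 − (0)) = 0.717.
μ = 6.213 − (0)·0.717 = 6.213.

μ ≈ 6.213, σ ≈ 0.717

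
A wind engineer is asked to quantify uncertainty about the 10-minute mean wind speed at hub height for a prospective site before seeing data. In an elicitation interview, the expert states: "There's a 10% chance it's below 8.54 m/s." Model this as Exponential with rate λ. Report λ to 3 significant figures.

λ ≈ 0.0123

P(T < 8.54) = 1 − e^(−λ·8.54) = 0.1, so λ = −ln(1−0.1)/8.54 = −ln(0.9)/8.54 = 0.0123.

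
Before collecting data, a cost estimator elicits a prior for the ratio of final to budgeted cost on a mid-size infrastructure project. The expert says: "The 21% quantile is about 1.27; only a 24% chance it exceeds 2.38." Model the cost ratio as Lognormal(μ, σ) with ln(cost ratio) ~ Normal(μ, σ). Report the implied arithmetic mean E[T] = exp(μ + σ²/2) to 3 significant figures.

If T ~ Lognormal(μ,σ) then ln T ~ Normal(μ,σ), so the p-quantile of ln T is μ + z_p·σ.
ln(1.27) = 0.239 and ln(2.38) = 0.8671; z_{0.21} = -0.8064, z_{0.76} = 0.7063.
σ = (0.8671 − 0.239)/(0.7063 − (-0.8064)) = 0.415.
μ = 0.239 − (-0.8064)·0.415 = 0.574.
E[T] = exp(μ + σ²/2) = exp(0.574 + 0.0862) = 1.93.

E[T] ≈ 1.93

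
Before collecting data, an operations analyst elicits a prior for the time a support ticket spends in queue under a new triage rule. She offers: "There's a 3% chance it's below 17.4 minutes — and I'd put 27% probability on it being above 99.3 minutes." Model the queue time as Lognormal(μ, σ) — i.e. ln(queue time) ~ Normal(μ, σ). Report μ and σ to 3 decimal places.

If T ~ Lognormal(μ,σ) then ln T ~ Normal(μ,σ), so the p-quantile of ln T is μ + z_p·σ.
ln(17.4) = 2.856 and ln(99.3) = 4.598; z_{0.03} = -1.881, z_{0.73} = 0.6128.
σ = (4.598 − 2.856)/(0.6128 − (-1.881)) = 0.698.
μ = 2.856 − (-1.881)·0.698 = 4.170.

μ ≈ 4.170, σ ≈ 0.698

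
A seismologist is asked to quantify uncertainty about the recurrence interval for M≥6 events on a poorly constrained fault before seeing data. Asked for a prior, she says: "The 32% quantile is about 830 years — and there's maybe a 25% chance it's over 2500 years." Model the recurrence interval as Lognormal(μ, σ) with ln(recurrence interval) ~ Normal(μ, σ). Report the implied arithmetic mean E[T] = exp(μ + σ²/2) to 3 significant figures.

If T ~ Lognormal(μ,σ) then ln T ~ Normal(μ,σ), so the p-quantile of ln T is μ + z_p·σ.
ln(830) = 6.721 and ln(2500) = 7.824; z_{0.32} = -0.4677, z_{0.75} = 0.6745.
σ = (7.824 − 6.721)/(0.6745 − (-0.4677)) = 0.965.
μ = 6.721 − (-0.4677)·0.965 = 7.173.
E[T] = exp(μ + σ²/2) = exp(7.173 + 0.4660) = 2080 years.

E[T] ≈ 2080 years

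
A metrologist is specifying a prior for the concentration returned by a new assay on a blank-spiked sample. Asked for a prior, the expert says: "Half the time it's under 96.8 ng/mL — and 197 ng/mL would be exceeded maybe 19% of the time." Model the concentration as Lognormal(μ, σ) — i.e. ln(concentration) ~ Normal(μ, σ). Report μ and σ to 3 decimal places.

μ ≈ 4.573, σ ≈ 0.809

If T ~ Lognormal(μ,σ) then ln T ~ Normal(μ,σ), so the p-quantile of ln T is μ + z_p·σ.
ln(96.8) = 4.573 and ln(197) = 5.283; z_{0.5} = 0, z_{0.81} = 0.8779.
σ = (5.283 − 4.573)/(0.8779 − (0)) = 0.809.
μ = 4.573 − (0)·0.809 = 4.573.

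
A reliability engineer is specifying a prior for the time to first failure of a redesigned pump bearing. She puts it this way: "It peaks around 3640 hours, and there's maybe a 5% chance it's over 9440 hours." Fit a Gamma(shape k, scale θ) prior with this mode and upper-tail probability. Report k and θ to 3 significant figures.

k ≈ 3.98, θ ≈ 1220

Gamma(k,θ) with k>1 has mode (k−1)θ, so θ = 3640/(k−1).
Need P(X < 9440) = 0.95 with θ tied to k this way. Start at k = 2, θ = 3640: P(X<9440) ≈ 0.731.
Too low — raise k to concentrate. Iterating converges to k ≈ 3.98.
Then θ = 3640/(3.98−1) ≈ 1220.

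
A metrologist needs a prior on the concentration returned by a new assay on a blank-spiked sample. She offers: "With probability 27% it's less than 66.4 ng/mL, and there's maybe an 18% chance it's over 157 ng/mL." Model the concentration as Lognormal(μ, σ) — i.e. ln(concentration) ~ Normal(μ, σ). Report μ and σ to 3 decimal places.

If T ~ Lognormal(μ,σ) then ln T ~ Normal(μ,σ), so the p-quantile of ln T is μ + z_p·σ.
ln(66.4) = 4.196 and ln(157) = 5.056; z_{0.27} = -0.6128, z_{0.82} = 0.9154.
σ = (5.056 − 4.196)/(0.9154 − (-0.6128)) = 0.563.
μ = 4.196 − (-0.6128)·0.563 = 4.541.

μ ≈ 4.541, σ ≈ 0.563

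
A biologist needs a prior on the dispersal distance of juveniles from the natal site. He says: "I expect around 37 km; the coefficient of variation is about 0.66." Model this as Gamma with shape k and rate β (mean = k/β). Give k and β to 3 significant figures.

For Gamma(k, rate β): mean = k/β, variance = k/β², so CV = 1/√k.
CV = 0.66, hence k = 1/CV² = 2.3.
Then β = k/mean = 2.3/37 = 0.062.

k ≈ 2.3, β ≈ 0.062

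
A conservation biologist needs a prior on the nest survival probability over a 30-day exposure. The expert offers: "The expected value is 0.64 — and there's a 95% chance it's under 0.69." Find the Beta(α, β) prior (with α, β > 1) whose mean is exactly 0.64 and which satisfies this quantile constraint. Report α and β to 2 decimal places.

α ≈ 154.85, β ≈ 87.10

With mean 0.64 fixed, write α = 0.64s, β = 0.36s where s = α+β.
Need P(θ < 0.69) = 0.95 under Beta(0.64s, 0.36s). Normal approximation: (q−m)/√(m(1−m)/s) ≈ z_{0.95} = 1.64, so s ≈ 0.64·0.36·(1.64)²/(0.69−0.64)² = 249.3.
At s = 249.3: P(θ<0.69) ≈ 0.953. Adjusting to match 0.95 gives s ≈ 241.96.
So α = 0.64·241.96 ≈ 154.85, β = 0.36·241.96 ≈ 87.10.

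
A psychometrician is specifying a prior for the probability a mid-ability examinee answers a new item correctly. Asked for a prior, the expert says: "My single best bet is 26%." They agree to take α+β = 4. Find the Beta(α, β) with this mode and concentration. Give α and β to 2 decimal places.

α = 1.52, β = 2.48

For α,β > 1 the Beta mode is (α−1)/(α+β−2). With α+β = 4, the mode is (α−1)/2.
Set (α−1)/2 = 0.26 → α = 1 + 0.26·2 = 1.52.
β = 4 − α = 2.48.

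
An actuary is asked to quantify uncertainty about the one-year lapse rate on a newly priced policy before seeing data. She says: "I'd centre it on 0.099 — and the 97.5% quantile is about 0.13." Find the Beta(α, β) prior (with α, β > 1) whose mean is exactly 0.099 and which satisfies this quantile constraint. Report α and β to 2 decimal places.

With mean 0.099 fixed, write α = 0.099s, β = 0.901s where s = α+β.
Need P(θ < 0.13) = 0.975 under Beta(0.099s, 0.901s). Normal approximation: (q−m)/√(m(1−m)/s) ≈ z_{0.975} = 1.96, so s ≈ 0.099·0.901·(1.96)²/(0.13−0.099)² = 356.6.
At s = 356.6: P(θ<0.13) ≈ 0.968. Adjusting to match 0.975 gives s ≈ 401.65.
So α = 0.099·401.65 ≈ 39.76, β = 0.901·401.65 ≈ 361.89.

α ≈ 39.76, β ≈ 361.89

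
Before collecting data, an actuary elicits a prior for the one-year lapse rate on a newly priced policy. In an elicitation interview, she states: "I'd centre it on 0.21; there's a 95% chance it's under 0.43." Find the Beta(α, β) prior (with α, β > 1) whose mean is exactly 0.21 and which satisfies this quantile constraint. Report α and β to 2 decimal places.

With mean 0.21 fixed, write α = 0.21s, β = 0.79s where s = α+β.
Need P(θ < 0.43) = 0.95 under Beta(0.21s, 0.79s). Normal approximation: (q−m)/√(m(1−m)/s) ≈ z_{0.95} = 1.64, so s ≈ 0.21·0.79·(1.64)²/(0.43−0.21)² = 9.3.
At s = 9.3: P(θ<0.43) ≈ 0.936. Adjusting to match 0.95 gives s ≈ 11.08.
So α = 0.21·11.08 ≈ 2.33, β = 0.79·11.08 ≈ 8.75.

α ≈ 2.33, β ≈ 8.75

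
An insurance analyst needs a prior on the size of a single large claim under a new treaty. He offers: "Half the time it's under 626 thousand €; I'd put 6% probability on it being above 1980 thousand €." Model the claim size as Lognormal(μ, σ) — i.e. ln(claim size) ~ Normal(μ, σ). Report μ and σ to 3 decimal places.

μ ≈ 6.439, σ ≈ 0.741

If T ~ Lognormal(μ,σ) then ln T ~ Normal(μ,σ), so the p-quantile of ln T is μ + z_p·σ.
ln(626) = 6.439 and ln(1980) = 7.591; z_{0.5} = 0, z_{0.94} = 1.555.
σ = (7.591 − 6.439)/(1.555 − (0)) = 0.741.
μ = 6.439 − (0)·0.741 = 6.439.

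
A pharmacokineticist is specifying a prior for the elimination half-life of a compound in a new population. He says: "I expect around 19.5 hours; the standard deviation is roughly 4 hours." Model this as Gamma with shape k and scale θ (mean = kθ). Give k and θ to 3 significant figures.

For Gamma(k, scale θ): mean = kθ, variance = kθ², so CV = 1/√k.
CV = SD/mean = 4/19.5 = 0.2051, hence k = 1/CV² = 23.8.
Then θ = mean/k = 19.5/23.8 = 0.821.

k ≈ 23.8, θ ≈ 0.821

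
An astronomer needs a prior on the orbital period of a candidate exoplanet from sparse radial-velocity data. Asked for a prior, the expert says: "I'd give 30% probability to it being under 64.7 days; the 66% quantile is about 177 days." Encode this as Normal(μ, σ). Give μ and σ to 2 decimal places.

μ = 127.56, σ = 119.87

The p-quantile of Normal(μ,σ) is μ + z_p·σ, with z_{0.3} = -0.5244 and z_{0.66} = 0.4125.
Eliminate σ: μ = (z₂·x₁ − z₁·x₂)/(z₂ − z₁) = (0.4125·64.7 − (-0.5244)·177)/0.9369 = 127.56.
Then σ = (x₂ − x₁)/(z₂ − z₁) = (177 − 64.7)/0.9369 = 119.87.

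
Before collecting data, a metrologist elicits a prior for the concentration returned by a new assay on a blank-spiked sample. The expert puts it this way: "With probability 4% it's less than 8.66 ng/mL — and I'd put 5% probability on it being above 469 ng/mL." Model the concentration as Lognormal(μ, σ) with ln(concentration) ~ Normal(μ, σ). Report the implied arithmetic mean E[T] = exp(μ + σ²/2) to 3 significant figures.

E[T] ≈ 135 ng/mL

If T ~ Lognormal(μ,σ) then ln T ~ Normal(μ,σ), so the p-quantile of ln T is μ + z_p·σ.
ln(8.66) = 2.159 and ln(469) = 6.151; z_{0.04} = -1.751, z_{0.95} = 1.645.
σ = (6.151 − 2.159)/(1.645 − (-1.751)) = 1.176.
μ = 2.159 − (-1.751)·1.176 = 4.217.
E[T] = exp(μ + σ²/2) = exp(4.217 + 0.6910) = 135 ng/mL.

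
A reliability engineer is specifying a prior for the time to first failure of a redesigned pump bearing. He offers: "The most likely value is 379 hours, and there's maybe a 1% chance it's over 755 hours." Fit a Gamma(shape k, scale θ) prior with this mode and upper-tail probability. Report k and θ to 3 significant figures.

Gamma(k,θ) with k>1 has mode (k−1)θ, so θ = 379/(k−1).
Need P(X < 755) = 0.99 with θ tied to k this way. Start at k = 2, θ = 379: P(X<755) ≈ 0.592.
Too low — raise k to concentrate. Iterating converges to k ≈ 11.3.
Then θ = 379/(11.3−1) ≈ 36.6.

k ≈ 11.3, θ ≈ 36.6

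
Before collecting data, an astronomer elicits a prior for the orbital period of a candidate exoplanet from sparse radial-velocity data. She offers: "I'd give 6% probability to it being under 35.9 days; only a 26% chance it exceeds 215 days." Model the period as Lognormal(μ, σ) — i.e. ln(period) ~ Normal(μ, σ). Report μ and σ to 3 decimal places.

If T ~ Lognormal(μ,σ) then ln T ~ Normal(μ,σ), so the p-quantile of ln T is μ + z_p·σ.
ln(35.9) = 3.581 and ln(215) = 5.371; z_{0.06} = -1.555, z_{0.74} = 0.6433.
σ = (5.371 − 3.581)/(0.6433 − (-1.555)) = 0.814.
μ = 3.581 − (-1.555)·0.814 = 4.847.

μ ≈ 4.847, σ ≈ 0.814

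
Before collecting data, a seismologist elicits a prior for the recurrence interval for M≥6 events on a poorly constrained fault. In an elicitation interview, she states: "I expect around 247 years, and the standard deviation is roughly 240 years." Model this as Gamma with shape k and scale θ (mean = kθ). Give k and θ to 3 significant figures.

k ≈ 1.06, θ ≈ 233

For Gamma(k, scale θ): mean = kθ, variance = kθ², so CV = 1/√k.
CV = SD/mean = 240/247 = 0.9717, hence k = 1/CV² = 1.06.
Then θ = mean/k = 247/1.06 = 233.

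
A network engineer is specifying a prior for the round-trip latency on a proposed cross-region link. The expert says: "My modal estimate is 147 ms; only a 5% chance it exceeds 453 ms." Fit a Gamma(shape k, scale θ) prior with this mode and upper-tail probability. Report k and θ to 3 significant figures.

k ≈ 3.08, θ ≈ 70.6

Gamma(k,θ) with k>1 has mode (k−1)θ, so θ = 147/(k−1).
Need P(X < 453) = 0.95 with θ tied to k this way. Start at k = 2, θ = 147: P(X<453) ≈ 0.813.
Too low — raise k to concentrate. Iterating converges to k ≈ 3.08.
Then θ = 147/(3.08−1) ≈ 70.6.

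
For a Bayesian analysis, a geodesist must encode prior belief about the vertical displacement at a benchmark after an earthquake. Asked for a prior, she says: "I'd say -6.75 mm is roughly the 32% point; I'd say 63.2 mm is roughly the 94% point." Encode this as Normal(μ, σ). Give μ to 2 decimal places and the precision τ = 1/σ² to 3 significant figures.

μ = 9.43, τ = 0.000836

For Normal(μ,σ), the p-quantile is μ + z_p·σ. Here z_{0.32} = -0.4677, z_{0.94} = 1.555.
So -6.75 = μ − 0.4677σ and 63.2 = μ + 1.555σ.
Subtracting: σ = (63.2 − -6.75)/(1.555 − (-0.4677)) = 34.59.
Then μ = -6.75 − (-0.4677)·34.59 = 9.43.
Precision τ = 1/σ² = 1/34.59² = 0.000836.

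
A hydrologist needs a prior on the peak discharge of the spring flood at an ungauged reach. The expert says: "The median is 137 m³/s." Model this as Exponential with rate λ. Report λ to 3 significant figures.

Exponential median = ln 2 / λ, so λ = ln 2 / 137.0 = 0.00506.

λ ≈ 0.00506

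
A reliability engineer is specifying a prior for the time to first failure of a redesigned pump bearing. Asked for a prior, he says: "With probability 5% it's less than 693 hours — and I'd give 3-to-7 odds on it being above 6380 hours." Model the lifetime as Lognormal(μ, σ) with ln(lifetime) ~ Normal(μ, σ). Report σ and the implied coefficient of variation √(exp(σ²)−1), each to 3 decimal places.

σ ≈ 1.023, CV ≈ 1.360

If T ~ Lognormal(μ,σ) then ln T ~ Normal(μ,σ), so the p-quantile of ln T is μ + z_p·σ.
ln(693) = 6.541 and ln(6380) = 8.761; z_{0.05} = -1.645, z_{0.7} = 0.5244.
σ = (8.761 − 6.541)/(0.5244 − (-1.645)) = 1.023.
μ = 6.541 − (-1.645)·1.023 = 8.224.
CV = √(exp(σ²)−1) = √(exp(1.0472)−1) = 1.360.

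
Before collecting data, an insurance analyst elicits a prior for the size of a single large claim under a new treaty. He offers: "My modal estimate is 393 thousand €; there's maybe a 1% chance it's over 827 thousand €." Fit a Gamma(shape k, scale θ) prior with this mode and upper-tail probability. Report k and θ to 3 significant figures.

Gamma(k,θ) with k>1 has mode (k−1)θ, so θ = 393/(k−1).
Need P(X < 827) = 0.99 with θ tied to k this way. Start at k = 2, θ = 393: P(X<827) ≈ 0.621.
Too low — raise k to concentrate. Iterating converges to k ≈ 9.79.
Then θ = 393/(9.79−1) ≈ 44.7.

k ≈ 9.79, θ ≈ 44.7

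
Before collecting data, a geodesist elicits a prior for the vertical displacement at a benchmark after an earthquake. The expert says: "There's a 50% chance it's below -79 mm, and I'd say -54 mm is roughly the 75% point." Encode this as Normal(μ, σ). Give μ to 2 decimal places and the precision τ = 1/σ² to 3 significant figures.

The p-quantile of Normal(μ,σ) is μ + z_p·σ, with z_{0.5} = 0 and z_{0.75} = 0.6745.
Eliminate σ: μ = (z₂·x₁ − z₁·x₂)/(z₂ − z₁) = (0.6745·-79 − (0)·-54)/0.6745 = -79.00.
Then σ = (x₂ − x₁)/(z₂ − z₁) = (-54 − -79)/0.6745 = 37.07.
Precision τ = 1/σ² = 1/37.07² = 0.000728.

μ = -79.00, τ = 0.000728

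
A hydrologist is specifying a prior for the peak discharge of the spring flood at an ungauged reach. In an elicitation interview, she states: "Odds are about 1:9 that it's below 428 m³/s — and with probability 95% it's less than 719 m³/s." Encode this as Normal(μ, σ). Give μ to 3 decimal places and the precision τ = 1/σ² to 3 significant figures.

μ = 555.437, τ = 0.000101

For Normal(μ,σ), the p-quantile is μ + z_p·σ. Here z_{0.1} = -1.282, z_{0.95} = 1.645.
So 428 = μ − 1.282σ and 719 = μ + 1.645σ.
Subtracting: σ = (719 − 428)/(1.645 − (-1.282)) = 99.439.
Then μ = 428 − (-1.282)·99.439 = 555.437.
Precision τ = 1/σ² = 1/99.44² = 0.000101.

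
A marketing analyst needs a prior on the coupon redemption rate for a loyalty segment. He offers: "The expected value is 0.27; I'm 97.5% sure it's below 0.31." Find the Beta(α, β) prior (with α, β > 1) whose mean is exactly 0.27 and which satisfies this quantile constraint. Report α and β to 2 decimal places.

With mean 0.27 fixed, write α = 0.27s, β = 0.73s where s = α+β.
Need P(θ < 0.31) = 0.975 under Beta(0.27s, 0.73s). Normal approximation: (q−m)/√(m(1−m)/s) ≈ z_{0.975} = 1.96, so s ≈ 0.27·0.73·(1.96)²/(0.31−0.27)² = 473.2.
At s = 473.2: P(θ<0.31) ≈ 0.973. Adjusting to match 0.975 gives s ≈ 493.22.
So α = 0.27·493.22 ≈ 133.17, β = 0.73·493.22 ≈ 360.05.

α ≈ 133.17, β ≈ 360.05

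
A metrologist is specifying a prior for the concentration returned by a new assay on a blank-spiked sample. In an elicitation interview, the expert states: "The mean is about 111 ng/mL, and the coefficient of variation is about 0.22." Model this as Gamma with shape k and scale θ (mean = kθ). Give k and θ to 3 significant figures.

For Gamma(k, scale θ): mean = kθ, variance = kθ², so CV = 1/√k.
CV = 0.22, hence k = 1/CV² = 20.7.
Then θ = mean/k = 111/20.7 = 5.37.

k ≈ 20.7, θ ≈ 5.37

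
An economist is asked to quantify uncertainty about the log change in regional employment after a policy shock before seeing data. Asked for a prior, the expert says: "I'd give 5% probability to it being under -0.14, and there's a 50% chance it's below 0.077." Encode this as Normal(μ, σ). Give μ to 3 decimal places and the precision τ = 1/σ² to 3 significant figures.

The p-quantile of Normal(μ,σ) is μ + z_p·σ, with z_{0.05} = -1.645 and z_{0.5} = 0.
Eliminate σ: μ = (z₂·x₁ − z₁·x₂)/(z₂ − z₁) = (0·-0.14 − (-1.645)·0.077)/1.645 = 0.077.
Then σ = (x₂ − x₁)/(z₂ − z₁) = (0.077 − -0.14)/1.645 = 0.132.
Precision τ = 1/σ² = 1/0.1319² = 57.5.

μ = 0.077, τ = 57.5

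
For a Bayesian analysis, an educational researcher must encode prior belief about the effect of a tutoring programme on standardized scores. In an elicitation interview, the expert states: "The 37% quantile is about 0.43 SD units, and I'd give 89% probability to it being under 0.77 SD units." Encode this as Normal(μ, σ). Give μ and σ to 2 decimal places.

For Normal(μ,σ), the p-quantile is μ + z_p·σ. Here z_{0.37} = -0.3319, z_{0.89} = 1.227.
So 0.43 = μ − 0.3319σ and 0.77 = μ + 1.227σ.
Subtracting: σ = (0.77 − 0.43)/(1.227 − (-0.3319)) = 0.22.
Then μ = 0.43 − (-0.3319)·0.22 = 0.50.

μ = 0.50, σ = 0.22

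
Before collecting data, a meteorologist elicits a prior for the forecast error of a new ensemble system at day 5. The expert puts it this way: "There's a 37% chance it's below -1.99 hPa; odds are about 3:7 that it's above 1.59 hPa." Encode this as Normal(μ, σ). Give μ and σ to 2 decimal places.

For Normal(μ,σ), the p-quantile is μ + z_p·σ. Here z_{0.37} = -0.3319, z_{0.7} = 0.5244.
So -1.99 = μ − 0.3319σ and 1.59 = μ + 0.5244σ.
Subtracting: σ = (1.59 − -1.99)/(0.5244 − (-0.3319)) = 4.18.
Then μ = -1.99 − (-0.3319)·4.18 = -0.60.

μ = -0.60, σ = 4.18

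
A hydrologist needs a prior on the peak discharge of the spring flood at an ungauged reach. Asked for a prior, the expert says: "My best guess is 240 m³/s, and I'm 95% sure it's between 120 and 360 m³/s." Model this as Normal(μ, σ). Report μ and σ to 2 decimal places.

μ = 240.00, σ = 61.23

A symmetric 95% interval runs μ ± z·σ with z = 1.96.
Half-width = 120, so σ = 120/1.96 = 61.23.
μ is the stated best guess, 240.00.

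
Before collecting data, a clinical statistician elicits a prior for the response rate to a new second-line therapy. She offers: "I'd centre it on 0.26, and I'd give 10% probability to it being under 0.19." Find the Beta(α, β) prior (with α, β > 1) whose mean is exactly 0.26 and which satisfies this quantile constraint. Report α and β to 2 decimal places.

With mean 0.26 fixed, write α = 0.26s, β = 0.74s where s = α+β.
Need P(θ < 0.19) = 0.1 under Beta(0.26s, 0.74s). Normal approximation: (q−m)/√(m(1−m)/s) ≈ z_{0.1} = -1.28, so s ≈ 0.26·0.74·(-1.28)²/(0.19−0.26)² = 64.5.
At s = 64.5: P(θ<0.19) ≈ 0.093. Adjusting to match 0.1 gives s ≈ 60.72.
So α = 0.26·60.72 ≈ 15.79, β = 0.74·60.72 ≈ 44.93.

α ≈ 15.79, β ≈ 44.93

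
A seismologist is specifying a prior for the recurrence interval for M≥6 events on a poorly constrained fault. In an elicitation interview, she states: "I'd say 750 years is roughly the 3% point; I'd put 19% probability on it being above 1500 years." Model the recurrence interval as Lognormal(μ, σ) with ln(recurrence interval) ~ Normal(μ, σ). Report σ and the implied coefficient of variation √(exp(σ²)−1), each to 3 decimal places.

σ ≈ 0.251, CV ≈ 0.255

If T ~ Lognormal(μ,σ) then ln T ~ Normal(μ,σ), so the p-quantile of ln T is μ + z_p·σ.
ln(750) = 6.62 and ln(1500) = 7.313; z_{0.03} = -1.881, z_{0.81} = 0.8779.
σ = (7.313 − 6.62)/(0.8779 − (-1.881)) = 0.251.
μ = 6.62 − (-1.881)·0.251 = 7.093.
CV = √(exp(σ²)−1) = √(exp(0.0631)−1) = 0.255.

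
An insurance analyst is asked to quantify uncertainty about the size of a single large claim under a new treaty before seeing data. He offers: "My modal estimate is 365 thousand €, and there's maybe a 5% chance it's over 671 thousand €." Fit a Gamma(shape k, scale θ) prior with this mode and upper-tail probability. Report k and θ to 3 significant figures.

k ≈ 8.51, θ ≈ 48.6

Gamma(k,θ) with k>1 has mode (k−1)θ, so θ = 365/(k−1).
Need P(X < 671) = 0.95 with θ tied to k this way. Start at k = 2, θ = 365: P(X<671) ≈ 0.548.
Too low — raise k to concentrate. Iterating converges to k ≈ 8.51.
Then θ = 365/(8.51−1) ≈ 48.6.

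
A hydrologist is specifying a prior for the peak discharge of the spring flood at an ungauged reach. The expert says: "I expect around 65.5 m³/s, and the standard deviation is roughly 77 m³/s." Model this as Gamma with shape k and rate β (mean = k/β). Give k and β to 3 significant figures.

k ≈ 0.724, β ≈ 0.011

For Gamma(k, rate β): mean = k/β, variance = k/β², so CV = 1/√k.
CV = SD/mean = 77/65.5 = 1.176, hence k = 1/CV² = 0.724.
Then β = k/mean = 0.724/65.5 = 0.011.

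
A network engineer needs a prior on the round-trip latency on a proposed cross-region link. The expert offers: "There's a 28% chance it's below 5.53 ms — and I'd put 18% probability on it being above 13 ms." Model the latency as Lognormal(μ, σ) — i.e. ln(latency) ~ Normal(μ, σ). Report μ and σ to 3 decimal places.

If T ~ Lognormal(μ,σ) then ln T ~ Normal(μ,σ), so the p-quantile of ln T is μ + z_p·σ.
ln(5.53) = 1.71 and ln(13) = 2.565; z_{0.28} = -0.5828, z_{0.82} = 0.9154.
σ = (2.565 − 1.71)/(0.9154 − (-0.5828)) = 0.571.
μ = 1.71 − (-0.5828)·0.571 = 2.043.

μ ≈ 2.043, σ ≈ 0.571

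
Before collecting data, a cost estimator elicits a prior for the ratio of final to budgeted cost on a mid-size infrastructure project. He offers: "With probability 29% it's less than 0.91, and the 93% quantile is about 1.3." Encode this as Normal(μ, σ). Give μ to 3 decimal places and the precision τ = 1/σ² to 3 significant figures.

The p-quantile of Normal(μ,σ) is μ + z_p·σ, with z_{0.29} = -0.5534 and z_{0.93} = 1.476.
Eliminate σ: μ = (z₂·x₁ − z₁·x₂)/(z₂ − z₁) = (1.476·0.91 − (-0.5534)·1.3)/2.029 = 1.016.
Then σ = (x₂ − x₁)/(z₂ − z₁) = (1.3 − 0.91)/2.029 = 0.192.
Precision τ = 1/σ² = 1/0.1922² = 27.1.

μ = 1.016, τ = 27.1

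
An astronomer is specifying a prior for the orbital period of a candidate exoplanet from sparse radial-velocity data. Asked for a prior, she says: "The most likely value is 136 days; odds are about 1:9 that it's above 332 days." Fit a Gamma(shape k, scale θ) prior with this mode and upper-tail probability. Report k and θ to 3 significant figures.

k ≈ 3.41, θ ≈ 56.4

Gamma(k,θ) with k>1 has mode (k−1)θ, so θ = 136/(k−1).
Need P(X < 332) = 0.9 with θ tied to k this way. Start at k = 2, θ = 136: P(X<332) ≈ 0.700.
Too low — raise k to concentrate. Iterating converges to k ≈ 3.41.
Then θ = 136/(3.41−1) ≈ 56.4.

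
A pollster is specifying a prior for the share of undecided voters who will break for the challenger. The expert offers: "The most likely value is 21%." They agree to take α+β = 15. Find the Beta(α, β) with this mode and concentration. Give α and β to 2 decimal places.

For α,β > 1 the Beta mode is (α−1)/(α+β−2). With α+β = 15, the mode is (α−1)/13.
Set (α−1)/13 = 0.21 → α = 1 + 0.21·13 = 3.73.
β = 15 − α = 11.27.

α = 3.73, β = 11.27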